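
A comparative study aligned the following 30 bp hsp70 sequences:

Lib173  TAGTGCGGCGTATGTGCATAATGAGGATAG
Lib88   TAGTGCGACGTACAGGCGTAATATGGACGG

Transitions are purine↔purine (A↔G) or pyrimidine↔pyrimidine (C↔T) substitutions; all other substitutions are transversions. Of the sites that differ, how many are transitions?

7

Mismatches occur at site 8 (G↔A, transition), site 13 (T↔C, transition), site 14 (G↔A, transition), site 15 (T↔G, transversion), site 18 (A↔G, transition), site 23 (G↔A, transition), site 24 (A↔T, transversion), site 28 (T↔C, transition), site 29 (A↔G, transition).
Of the 9 differences, 7 transitions and 2 transversions, so the answer is 7.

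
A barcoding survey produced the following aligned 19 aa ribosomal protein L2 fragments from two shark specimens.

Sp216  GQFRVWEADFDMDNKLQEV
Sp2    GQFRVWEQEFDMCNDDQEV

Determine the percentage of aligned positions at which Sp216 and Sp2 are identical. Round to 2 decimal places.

Differing sites — 8:A/Q; 9:D/E; 13:D/C; 15:K/D; 16:L/D.
14 of the 19 sites match, so the percent identity is 14/19 × 100 = 73.68%.

73.68%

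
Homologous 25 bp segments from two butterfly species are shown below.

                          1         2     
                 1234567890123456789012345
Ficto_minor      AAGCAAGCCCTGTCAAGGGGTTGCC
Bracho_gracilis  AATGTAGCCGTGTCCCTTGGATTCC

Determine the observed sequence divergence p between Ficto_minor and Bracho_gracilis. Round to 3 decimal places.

0.400

The sequences differ at positions 3 (G/T), 4 (C/G), 5 (A/T), 10 (C/G), 15 (A/C), 16 (A/C), 17 (G/T), 18 (G/T), 21 (T/A), 23 (G/T).
There are 10 differences over 25 sites, so p = 10/25 = 0.400.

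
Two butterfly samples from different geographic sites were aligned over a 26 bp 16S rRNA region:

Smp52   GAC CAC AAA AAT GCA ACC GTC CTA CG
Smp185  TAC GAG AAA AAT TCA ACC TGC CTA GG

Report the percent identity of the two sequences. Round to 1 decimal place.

73.1%

Differing sites — 1:G/T; 4:C/G; 6:C/G; 13:G/T; 19:G/T; 20:T/G; 25:C/G.
19 of the 26 sites match, so the percent identity is 19/26 × 100 = 73.1%.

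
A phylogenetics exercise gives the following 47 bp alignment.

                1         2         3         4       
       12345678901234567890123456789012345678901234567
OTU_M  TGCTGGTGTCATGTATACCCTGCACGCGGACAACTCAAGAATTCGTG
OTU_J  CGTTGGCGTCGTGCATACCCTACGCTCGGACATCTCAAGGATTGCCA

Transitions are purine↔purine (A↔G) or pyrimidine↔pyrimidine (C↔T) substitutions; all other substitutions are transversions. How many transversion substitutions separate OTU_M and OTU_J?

4

Differing sites — 1:T/C (Ti); 3:C/T (Ti); 7:T/C (Ti); 11:A/G (Ti); 14:T/C (Ti); 22:G/A (Ti); 24:A/G (Ti); 26:G/T (Tv); 33:A/T (Tv); 40:A/G (Ti); 44:C/G (Tv); 45:G/C (Tv); 46:T/C (Ti); 47:G/A (Ti).
Of the 14 differences, 10 transitions and 4 transversions, so the answer is 4.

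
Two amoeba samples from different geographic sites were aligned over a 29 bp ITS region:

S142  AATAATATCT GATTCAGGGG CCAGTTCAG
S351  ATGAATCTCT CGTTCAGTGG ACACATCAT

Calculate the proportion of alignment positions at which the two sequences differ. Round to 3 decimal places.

The sequences differ at positions 2 (A/T), 3 (T/G), 7 (A/C), 11 (G/C), 12 (A/G), 18 (G/T), 21 (C/A), 24 (G/C), 25 (T/A), 29 (G/T).
There are 10 differences over 29 sites, so p = 10/29 = 0.345.

0.345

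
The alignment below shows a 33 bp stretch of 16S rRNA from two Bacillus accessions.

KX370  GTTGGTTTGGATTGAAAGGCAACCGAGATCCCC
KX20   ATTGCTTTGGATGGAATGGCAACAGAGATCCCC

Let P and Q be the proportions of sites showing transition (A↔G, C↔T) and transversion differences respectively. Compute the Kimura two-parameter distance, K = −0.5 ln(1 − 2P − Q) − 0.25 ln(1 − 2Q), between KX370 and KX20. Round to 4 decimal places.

0.1697

Differing sites — 1:G/A (Ti); 5:G/C (Tv); 13:T/G (Tv); 17:A/T (Tv); 24:C/A (Tv).
Of the 5 differences, 1 transition and 4 transversions over 33 sites: P = 1/33 = 0.030303, Q = 4/33 = 0.121212.
d = −0.5·ln(0.818182) − 0.25·ln(0.757576) = −0.5·(-0.200670) − 0.25·(-0.277631) = 0.1697.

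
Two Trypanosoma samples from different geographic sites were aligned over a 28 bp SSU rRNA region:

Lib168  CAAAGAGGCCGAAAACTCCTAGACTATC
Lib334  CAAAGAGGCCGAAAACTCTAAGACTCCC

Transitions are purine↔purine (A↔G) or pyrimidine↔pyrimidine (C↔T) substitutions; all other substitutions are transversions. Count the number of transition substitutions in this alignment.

Differing sites — 19:C/T (Ti); 20:T/A (Tv); 26:A/C (Tv); 27:T/C (Ti).
Of the 4 differences, 2 transitions and 2 transversions, so the answer is 2.

2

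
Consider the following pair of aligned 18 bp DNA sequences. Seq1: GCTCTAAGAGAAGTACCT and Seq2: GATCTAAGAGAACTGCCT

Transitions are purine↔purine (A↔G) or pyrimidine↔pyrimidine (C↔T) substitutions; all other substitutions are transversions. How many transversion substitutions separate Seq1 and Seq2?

The sequences differ at positions 2 (C/A, transversion), 13 (G/C, transversion), 15 (A/G, transition).
Of the 3 differences, 1 transition and 2 transversions, so the answer is 2.

2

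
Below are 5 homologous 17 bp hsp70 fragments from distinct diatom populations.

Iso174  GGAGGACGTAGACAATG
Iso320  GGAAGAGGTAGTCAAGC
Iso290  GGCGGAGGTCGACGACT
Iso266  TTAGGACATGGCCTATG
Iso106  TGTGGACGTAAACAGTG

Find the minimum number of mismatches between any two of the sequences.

Pairwise Hamming distances:
  Iso174 vs Iso320: 5
  Iso174 vs Iso290: 6
  Iso174 vs Iso266: 6
  Iso174 vs Iso106: 4
  Iso320 vs Iso290: 7
  Iso320 vs Iso266: 10
  Iso320 vs Iso106: 9
  Iso290 vs Iso266: 10
  Iso290 vs Iso106: 9
  Iso266 vs Iso106: 8
The smallest is 4, between Iso174 and Iso106.

4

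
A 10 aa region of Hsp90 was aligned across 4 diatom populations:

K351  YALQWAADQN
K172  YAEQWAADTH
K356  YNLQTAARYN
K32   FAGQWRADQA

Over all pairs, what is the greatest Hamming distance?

Pairwise Hamming distances:
  K351 vs K172: 3
  K351 vs K356: 4
  K351 vs K32: 4
  K172 vs K356: 6
  K172 vs K32: 5
  K356 vs K32: 8
The largest is 8, between K356 and K32.

8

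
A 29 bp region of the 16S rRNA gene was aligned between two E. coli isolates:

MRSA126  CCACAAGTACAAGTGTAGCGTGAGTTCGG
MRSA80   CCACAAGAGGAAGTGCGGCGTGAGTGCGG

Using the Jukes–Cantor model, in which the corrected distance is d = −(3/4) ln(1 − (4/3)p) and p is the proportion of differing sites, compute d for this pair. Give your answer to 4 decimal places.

0.2421

The sequences differ at positions 8 (T/A), 9 (A/G), 10 (C/G), 16 (T/C), 17 (A/G), 26 (T/G).
p = 6/29 = 0.206897.
d = −0.75 · ln(1 − (4/3)·0.206897) = −0.75 · ln(0.724137) = −0.75 · (-0.322775) = 0.2421.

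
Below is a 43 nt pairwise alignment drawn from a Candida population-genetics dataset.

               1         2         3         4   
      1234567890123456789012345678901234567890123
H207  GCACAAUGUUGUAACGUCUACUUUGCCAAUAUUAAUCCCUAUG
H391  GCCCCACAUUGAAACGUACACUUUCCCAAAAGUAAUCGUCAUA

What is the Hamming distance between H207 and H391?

14

Differing sites — 3:A/C; 5:A/C; 7:U/C; 8:G/A; 12:U/A; 18:C/A; 19:U/C; 25:G/C; 30:U/A; 32:U/G; 38:C/G; 39:C/U; 40:U/C; 43:G/A.
That gives 14 mismatches out of 43 aligned sites, so the Hamming distance is 14.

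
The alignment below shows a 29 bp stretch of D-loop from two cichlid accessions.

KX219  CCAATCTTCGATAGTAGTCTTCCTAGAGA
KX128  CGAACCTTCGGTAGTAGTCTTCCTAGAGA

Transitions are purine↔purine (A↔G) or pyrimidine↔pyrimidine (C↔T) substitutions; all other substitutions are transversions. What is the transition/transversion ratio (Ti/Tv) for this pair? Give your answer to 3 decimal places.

The sequences differ at positions 2 (C/G, transversion), 5 (T/C, transition), 11 (A/G, transition).
Of the 3 differences, 2 transitions and 1 transversion, so Ti/Tv = 2/1 = 2.000.

2.000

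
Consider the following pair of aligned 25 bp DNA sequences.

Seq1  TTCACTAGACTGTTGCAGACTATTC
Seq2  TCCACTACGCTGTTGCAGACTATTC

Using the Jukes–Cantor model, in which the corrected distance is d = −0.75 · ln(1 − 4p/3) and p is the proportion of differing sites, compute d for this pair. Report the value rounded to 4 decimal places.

0.1308

Differing sites — 2:T/C; 8:G/C; 9:A/G.
p = 3/25 = 0.120000.
d = −0.75 · ln(1 − (4/3)·0.120000) = −0.75 · ln(0.840000) = −0.75 · (-0.174353) = 0.1308.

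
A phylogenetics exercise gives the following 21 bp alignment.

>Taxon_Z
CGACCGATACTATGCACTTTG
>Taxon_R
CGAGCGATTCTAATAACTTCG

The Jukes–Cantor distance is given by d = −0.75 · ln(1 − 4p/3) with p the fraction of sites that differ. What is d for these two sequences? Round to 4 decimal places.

Mismatches occur at site 4 (C/G), site 9 (A/T), site 13 (T/A), site 14 (G/T), site 15 (C/A), site 20 (T/C).
p = 6/21 = 0.285714.
d = −0.75 · ln(1 − (4/3)·0.285714) = −0.75 · ln(0.619048) = −0.75 · (-0.479572) = 0.3597.

0.3597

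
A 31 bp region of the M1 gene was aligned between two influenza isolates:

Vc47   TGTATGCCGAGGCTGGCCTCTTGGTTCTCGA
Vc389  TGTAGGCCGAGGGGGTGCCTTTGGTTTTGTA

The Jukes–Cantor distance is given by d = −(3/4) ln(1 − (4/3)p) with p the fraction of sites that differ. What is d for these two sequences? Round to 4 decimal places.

0.4217

Differing sites — 5:T/G; 13:C/G; 14:T/G; 16:G/T; 17:C/G; 19:T/C; 20:C/T; 27:C/T; 29:C/G; 30:G/T.
p = 10/31 = 0.322581.
d = −0.75 · ln(1 − (4/3)·0.322581) = −0.75 · ln(0.569892) = −0.75 · (-0.562308) = 0.4217.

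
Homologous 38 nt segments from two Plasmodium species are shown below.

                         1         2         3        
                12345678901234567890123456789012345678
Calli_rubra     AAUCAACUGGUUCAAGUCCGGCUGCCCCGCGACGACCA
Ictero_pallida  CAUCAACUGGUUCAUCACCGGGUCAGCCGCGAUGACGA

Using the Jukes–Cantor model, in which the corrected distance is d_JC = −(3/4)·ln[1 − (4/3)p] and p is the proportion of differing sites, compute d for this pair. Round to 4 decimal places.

The sequences differ at positions 1 (A/C), 15 (A/U), 16 (G/C), 17 (U/A), 22 (C/G), 24 (G/C), 25 (C/A), 26 (C/G), 33 (C/U), 37 (C/G).
p = 10/38 = 0.263158.
d = −0.75 · ln(1 − (4/3)·0.263158) = −0.75 · ln(0.649123) = −0.75 · (-0.432133) = 0.3241.

0.3241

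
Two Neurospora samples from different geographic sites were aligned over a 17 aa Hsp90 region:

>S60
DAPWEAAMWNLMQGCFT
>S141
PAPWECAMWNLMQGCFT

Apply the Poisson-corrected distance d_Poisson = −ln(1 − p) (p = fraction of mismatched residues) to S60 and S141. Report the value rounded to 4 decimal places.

0.1252

Differing sites — 1:D/P; 6:A/C.
p = 2/17 = 0.117647.
d = −ln(1 − 0.117647) = −ln(0.882353) = 0.1252.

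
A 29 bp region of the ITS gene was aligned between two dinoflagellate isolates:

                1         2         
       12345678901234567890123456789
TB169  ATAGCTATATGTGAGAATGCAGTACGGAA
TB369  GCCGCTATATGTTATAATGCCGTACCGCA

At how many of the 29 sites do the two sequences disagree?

8

Mismatches occur at site 1 (A/G), site 2 (T/C), site 3 (A/C), site 13 (G/T), site 15 (G/T), site 21 (A/C), site 26 (G/C), site 28 (A/C).
That gives 8 mismatches out of 29 aligned sites, so the Hamming distance is 8.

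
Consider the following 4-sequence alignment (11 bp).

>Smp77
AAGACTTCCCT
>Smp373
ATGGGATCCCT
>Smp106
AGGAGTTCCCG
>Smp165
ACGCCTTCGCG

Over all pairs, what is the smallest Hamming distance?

3

Pairwise Hamming distances:
  Smp77 vs Smp373: 4
  Smp77 vs Smp106: 3
  Smp77 vs Smp165: 4
  Smp373 vs Smp106: 4
  Smp373 vs Smp165: 6
  Smp106 vs Smp165: 4
The smallest is 3, between Smp77 and Smp106.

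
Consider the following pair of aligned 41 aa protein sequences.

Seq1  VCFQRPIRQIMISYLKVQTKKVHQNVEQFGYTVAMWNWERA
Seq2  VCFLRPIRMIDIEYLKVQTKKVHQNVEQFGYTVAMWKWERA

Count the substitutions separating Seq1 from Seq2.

Differing sites — 4:Q/L; 9:Q/M; 11:M/D; 13:S/E; 37:N/K.
That gives 5 mismatches out of 41 aligned sites, so the Hamming distance is 5.

5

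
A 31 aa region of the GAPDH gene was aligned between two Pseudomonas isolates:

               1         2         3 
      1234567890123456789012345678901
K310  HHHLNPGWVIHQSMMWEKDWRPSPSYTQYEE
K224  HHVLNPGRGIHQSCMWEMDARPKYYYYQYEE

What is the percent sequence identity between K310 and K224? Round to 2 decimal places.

67.74%

Mismatches occur at site 3 (H↔V), site 8 (W↔R), site 9 (V↔G), site 14 (M↔C), site 18 (K↔M), site 20 (W↔A), site 23 (S↔K), site 24 (P↔Y), site 25 (S↔Y), site 27 (T↔Y).
21 of the 31 sites match, so the percent identity is 21/31 × 100 = 67.74%.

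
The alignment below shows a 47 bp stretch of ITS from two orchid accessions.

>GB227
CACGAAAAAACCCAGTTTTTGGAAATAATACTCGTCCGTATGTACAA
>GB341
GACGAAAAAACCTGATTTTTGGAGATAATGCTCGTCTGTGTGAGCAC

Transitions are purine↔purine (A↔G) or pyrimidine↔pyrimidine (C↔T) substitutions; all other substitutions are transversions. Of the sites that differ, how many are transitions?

Differing sites — 1:C/G (Tv); 13:C/T (Ti); 14:A/G (Ti); 15:G/A (Ti); 24:A/G (Ti); 30:A/G (Ti); 37:C/T (Ti); 40:A/G (Ti); 43:T/A (Tv); 44:A/G (Ti); 47:A/C (Tv).
Of the 11 differences, 8 transitions and 3 transversions, so the answer is 8.

8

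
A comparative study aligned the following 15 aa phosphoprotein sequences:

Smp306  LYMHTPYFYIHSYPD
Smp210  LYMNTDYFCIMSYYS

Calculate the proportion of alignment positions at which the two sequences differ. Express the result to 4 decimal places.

The sequences differ at positions 4 (H/N), 6 (P/D), 9 (Y/C), 11 (H/M), 14 (P/Y), 15 (D/S).
There are 6 differences over 15 sites, so p = 6/15 = 0.4000.

0.4000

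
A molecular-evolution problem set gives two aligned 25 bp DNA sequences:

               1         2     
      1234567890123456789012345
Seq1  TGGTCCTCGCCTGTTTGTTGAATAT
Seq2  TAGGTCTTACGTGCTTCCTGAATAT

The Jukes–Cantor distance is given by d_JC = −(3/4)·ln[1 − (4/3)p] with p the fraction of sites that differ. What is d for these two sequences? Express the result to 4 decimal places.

0.4904

Differing sites — 2:G/A; 4:T/G; 5:C/T; 8:C/T; 9:G/A; 11:C/G; 14:T/C; 17:G/C; 18:T/C.
p = 9/25 = 0.360000.
d = −0.75 · ln(1 − (4/3)·0.360000) = −0.75 · ln(0.520000) = −0.75 · (-0.653926) = 0.4904.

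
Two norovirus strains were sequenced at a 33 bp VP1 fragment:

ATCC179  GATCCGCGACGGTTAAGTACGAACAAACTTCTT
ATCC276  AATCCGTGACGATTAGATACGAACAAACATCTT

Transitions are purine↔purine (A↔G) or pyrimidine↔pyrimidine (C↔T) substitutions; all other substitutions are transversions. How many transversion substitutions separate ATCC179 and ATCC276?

Differing sites — 1:G/A (Ti); 7:C/T (Ti); 12:G/A (Ti); 16:A/G (Ti); 17:G/A (Ti); 29:T/A (Tv).
Of the 6 differences, 5 transitions and 1 transversion, so the answer is 1.

1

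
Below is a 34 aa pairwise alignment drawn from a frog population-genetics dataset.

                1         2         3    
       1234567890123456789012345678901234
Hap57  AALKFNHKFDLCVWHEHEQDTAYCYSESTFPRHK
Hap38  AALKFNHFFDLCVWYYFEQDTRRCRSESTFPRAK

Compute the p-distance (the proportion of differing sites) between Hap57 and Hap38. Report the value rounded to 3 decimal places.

Differing sites — 8:K/F; 15:H/Y; 16:E/Y; 17:H/F; 22:A/R; 23:Y/R; 25:Y/R; 33:H/A.
There are 8 differences over 34 sites, so p = 8/34 = 0.235.

0.235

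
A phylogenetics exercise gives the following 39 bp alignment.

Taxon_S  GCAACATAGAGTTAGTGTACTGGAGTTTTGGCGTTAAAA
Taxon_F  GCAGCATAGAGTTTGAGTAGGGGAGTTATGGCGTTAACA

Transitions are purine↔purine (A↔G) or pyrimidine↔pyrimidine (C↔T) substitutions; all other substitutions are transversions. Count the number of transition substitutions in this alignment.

The sequences differ at positions 4 (A/G, transition), 14 (A/T, transversion), 16 (T/A, transversion), 20 (C/G, transversion), 21 (T/G, transversion), 28 (T/A, transversion), 38 (A/C, transversion).
Of the 7 differences, 1 transition and 6 transversions, so the answer is 1.

1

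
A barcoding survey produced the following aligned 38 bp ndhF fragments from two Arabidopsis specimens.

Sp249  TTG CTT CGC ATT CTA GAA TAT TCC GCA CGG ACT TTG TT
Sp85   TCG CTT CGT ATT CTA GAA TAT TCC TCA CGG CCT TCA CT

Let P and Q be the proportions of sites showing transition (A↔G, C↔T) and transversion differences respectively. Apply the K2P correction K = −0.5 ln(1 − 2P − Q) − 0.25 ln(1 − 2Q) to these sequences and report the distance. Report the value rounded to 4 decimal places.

0.2176

The sequences differ at positions 2 (T/C, transition), 9 (C/T, transition), 25 (G/T, transversion), 31 (A/C, transversion), 35 (T/C, transition), 36 (G/A, transition), 37 (T/C, transition).
Of the 7 differences, 5 transitions and 2 transversions over 38 sites: P = 5/38 = 0.131579, Q = 2/38 = 0.052632.
d = −0.5·ln(0.684210) − 0.25·ln(0.894736) = −0.5·(-0.379490) − 0.25·(-0.111227) = 0.2176.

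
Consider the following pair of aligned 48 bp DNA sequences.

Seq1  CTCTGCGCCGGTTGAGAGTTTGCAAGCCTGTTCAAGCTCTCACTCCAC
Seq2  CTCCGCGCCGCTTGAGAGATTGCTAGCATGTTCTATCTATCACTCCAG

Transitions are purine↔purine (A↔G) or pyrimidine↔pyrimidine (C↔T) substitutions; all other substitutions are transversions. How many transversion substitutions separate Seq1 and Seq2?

8

Differing sites — 4:T/C (Ti); 11:G/C (Tv); 19:T/A (Tv); 24:A/T (Tv); 28:C/A (Tv); 34:A/T (Tv); 36:G/T (Tv); 39:C/A (Tv); 48:C/G (Tv).
Of the 9 differences, 1 transition and 8 transversions, so the answer is 8.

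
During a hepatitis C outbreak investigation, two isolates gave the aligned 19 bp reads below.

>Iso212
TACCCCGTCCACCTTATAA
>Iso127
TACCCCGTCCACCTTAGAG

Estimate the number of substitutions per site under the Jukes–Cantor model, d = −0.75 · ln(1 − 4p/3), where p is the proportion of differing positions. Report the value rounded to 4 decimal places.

0.1134

Differing sites — 17:T/G; 19:A/G.
p = 2/19 = 0.105263.
d = −0.75 · ln(1 − (4/3)·0.105263) = −0.75 · ln(0.859649) = −0.75 · (-0.151231) = 0.1134.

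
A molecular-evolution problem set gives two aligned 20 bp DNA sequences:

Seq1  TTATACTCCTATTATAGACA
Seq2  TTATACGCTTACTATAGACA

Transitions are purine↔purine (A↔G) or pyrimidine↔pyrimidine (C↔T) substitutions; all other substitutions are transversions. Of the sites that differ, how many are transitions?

The sequences differ at positions 7 (T/G, transversion), 9 (C/T, transition), 12 (T/C, transition).
Of the 3 differences, 2 transitions and 1 transversion, so the answer is 2.

2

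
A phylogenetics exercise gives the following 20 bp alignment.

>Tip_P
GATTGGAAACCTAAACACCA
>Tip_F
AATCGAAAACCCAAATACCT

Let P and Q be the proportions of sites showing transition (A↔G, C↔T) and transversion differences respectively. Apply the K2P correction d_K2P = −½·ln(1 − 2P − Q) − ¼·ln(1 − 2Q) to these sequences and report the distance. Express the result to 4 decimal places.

0.4256

The sequences differ at positions 1 (G/A, transition), 4 (T/C, transition), 6 (G/A, transition), 12 (T/C, transition), 16 (C/T, transition), 20 (A/T, transversion).
Of the 6 differences, 5 transitions and 1 transversion over 20 sites: P = 5/20 = 0.250000, Q = 1/20 = 0.050000.
d = −0.5·ln(0.450000) − 0.25·ln(0.900000) = −0.5·(-0.798508) − 0.25·(-0.105361) = 0.4256.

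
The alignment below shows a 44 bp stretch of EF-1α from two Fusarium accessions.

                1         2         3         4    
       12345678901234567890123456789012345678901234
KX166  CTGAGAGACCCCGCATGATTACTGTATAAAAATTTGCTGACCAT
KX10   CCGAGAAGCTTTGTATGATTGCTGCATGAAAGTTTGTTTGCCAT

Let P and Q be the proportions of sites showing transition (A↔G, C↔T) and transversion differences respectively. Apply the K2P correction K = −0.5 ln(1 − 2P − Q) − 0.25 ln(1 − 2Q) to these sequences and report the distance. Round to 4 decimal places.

Differing sites — 2:T/C (Ti); 7:G/A (Ti); 8:A/G (Ti); 10:C/T (Ti); 11:C/T (Ti); 12:C/T (Ti); 14:C/T (Ti); 21:A/G (Ti); 25:T/C (Ti); 28:A/G (Ti); 32:A/G (Ti); 37:C/T (Ti); 39:G/T (Tv); 40:A/G (Ti).
Of the 14 differences, 13 transitions and 1 transversion over 44 sites: P = 13/44 = 0.295455, Q = 1/44 = 0.022727.
d = −0.5·ln(0.386363) − 0.25·ln(0.954546) = −0.5·(-0.950978) − 0.25·(-0.046519) = 0.4871.

0.4871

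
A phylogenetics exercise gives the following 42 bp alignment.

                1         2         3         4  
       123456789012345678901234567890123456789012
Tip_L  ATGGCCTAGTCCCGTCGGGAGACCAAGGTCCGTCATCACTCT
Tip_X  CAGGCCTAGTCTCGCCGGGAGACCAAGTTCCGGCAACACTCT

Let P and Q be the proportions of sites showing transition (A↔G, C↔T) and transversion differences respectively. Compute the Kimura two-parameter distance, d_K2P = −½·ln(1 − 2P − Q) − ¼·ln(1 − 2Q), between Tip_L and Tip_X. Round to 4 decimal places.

0.1886

The sequences differ at positions 1 (A/C, transversion), 2 (T/A, transversion), 12 (C/T, transition), 15 (T/C, transition), 28 (G/T, transversion), 33 (T/G, transversion), 36 (T/A, transversion).
Of the 7 differences, 2 transitions and 5 transversions over 42 sites: P = 2/42 = 0.047619, Q = 5/42 = 0.119048.
d = −0.5·ln(0.785714) − 0.25·ln(0.761904) = −0.5·(-0.241162) − 0.25·(-0.271935) = 0.1886.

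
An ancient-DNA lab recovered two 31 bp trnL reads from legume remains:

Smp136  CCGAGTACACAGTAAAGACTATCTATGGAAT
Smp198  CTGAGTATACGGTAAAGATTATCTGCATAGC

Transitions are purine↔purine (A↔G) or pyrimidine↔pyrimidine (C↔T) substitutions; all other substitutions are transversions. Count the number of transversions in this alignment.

The sequences differ at positions 2 (C/T, transition), 8 (C/T, transition), 11 (A/G, transition), 19 (C/T, transition), 25 (A/G, transition), 26 (T/C, transition), 27 (G/A, transition), 28 (G/T, transversion), 30 (A/G, transition), 31 (T/C, transition).
Of the 10 differences, 9 transitions and 1 transversion, so the answer is 1.

1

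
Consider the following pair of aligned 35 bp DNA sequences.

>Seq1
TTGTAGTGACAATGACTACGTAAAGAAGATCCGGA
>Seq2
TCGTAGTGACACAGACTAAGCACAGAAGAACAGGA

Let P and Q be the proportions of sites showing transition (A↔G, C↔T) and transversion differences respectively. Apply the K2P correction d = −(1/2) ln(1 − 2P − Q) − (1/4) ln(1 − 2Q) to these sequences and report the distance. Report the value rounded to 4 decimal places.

Differing sites — 2:T/C (Ti); 12:A/C (Tv); 13:T/A (Tv); 19:C/A (Tv); 21:T/C (Ti); 23:A/C (Tv); 30:T/A (Tv); 32:C/A (Tv).
Of the 8 differences, 2 transitions and 6 transversions over 35 sites: P = 2/35 = 0.057143, Q = 6/35 = 0.171429.
d = −0.5·ln(0.714285) − 0.25·ln(0.657142) = −0.5·(-0.336473) − 0.25·(-0.419855) = 0.2732.

0.2732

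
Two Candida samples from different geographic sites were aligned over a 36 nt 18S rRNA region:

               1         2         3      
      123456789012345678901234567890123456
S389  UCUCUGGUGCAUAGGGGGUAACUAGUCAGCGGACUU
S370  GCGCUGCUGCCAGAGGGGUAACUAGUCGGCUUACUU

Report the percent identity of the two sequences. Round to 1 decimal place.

The sequences differ at positions 1 (U/G), 3 (U/G), 7 (G/C), 11 (A/C), 12 (U/A), 13 (A/G), 14 (G/A), 28 (A/G), 31 (G/U), 32 (G/U).
26 of the 36 sites match, so the percent identity is 26/36 × 100 = 72.2%.

72.2%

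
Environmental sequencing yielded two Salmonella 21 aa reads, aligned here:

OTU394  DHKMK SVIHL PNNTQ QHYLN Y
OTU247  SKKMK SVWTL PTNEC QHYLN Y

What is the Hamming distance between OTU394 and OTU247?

The sequences differ at positions 1 (D/S), 2 (H/K), 8 (I/W), 9 (H/T), 12 (N/T), 14 (T/E), 15 (Q/C).
That gives 7 mismatches out of 21 aligned sites, so the Hamming distance is 7.

7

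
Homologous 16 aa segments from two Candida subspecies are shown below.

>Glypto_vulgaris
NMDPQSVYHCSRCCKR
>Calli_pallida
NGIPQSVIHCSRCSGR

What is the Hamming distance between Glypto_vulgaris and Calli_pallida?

5

Differing sites — 2:M/G; 3:D/I; 8:Y/I; 14:C/S; 15:K/G.
That gives 5 mismatches out of 16 aligned sites, so the Hamming distance is 5.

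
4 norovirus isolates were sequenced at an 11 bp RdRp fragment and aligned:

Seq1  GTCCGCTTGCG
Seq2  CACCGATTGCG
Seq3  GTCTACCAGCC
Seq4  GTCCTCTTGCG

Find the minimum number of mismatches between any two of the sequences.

1

Pairwise Hamming distances:
  Seq1 vs Seq2: 3
  Seq1 vs Seq3: 5
  Seq1 vs Seq4: 1
  Seq2 vs Seq3: 8
  Seq2 vs Seq4: 4
  Seq3 vs Seq4: 5
The smallest is 1, between Seq1 and Seq4.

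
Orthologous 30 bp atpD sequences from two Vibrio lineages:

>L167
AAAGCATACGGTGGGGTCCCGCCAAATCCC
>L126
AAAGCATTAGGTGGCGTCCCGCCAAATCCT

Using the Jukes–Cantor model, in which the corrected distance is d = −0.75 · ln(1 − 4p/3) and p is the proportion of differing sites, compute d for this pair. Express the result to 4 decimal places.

Mismatches occur at site 8 (A/T), site 9 (C/A), site 15 (G/C), site 30 (C/T).
p = 4/30 = 0.133333.
d = −0.75 · ln(1 − (4/3)·0.133333) = −0.75 · ln(0.822223) = −0.75 · (-0.195744) = 0.1468.

0.1468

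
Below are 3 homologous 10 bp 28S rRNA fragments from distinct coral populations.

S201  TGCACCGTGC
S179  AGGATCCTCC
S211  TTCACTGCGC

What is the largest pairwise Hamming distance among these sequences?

8

Pairwise Hamming distances:
  S201 vs S179: 5
  S201 vs S211: 3
  S179 vs S211: 8
The largest is 8, between S179 and S211.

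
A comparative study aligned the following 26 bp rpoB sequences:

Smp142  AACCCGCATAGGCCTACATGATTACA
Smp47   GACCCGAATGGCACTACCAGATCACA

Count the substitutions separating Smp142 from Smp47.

8

Mismatches occur at site 1 (A→G), site 7 (C→A), site 10 (A→G), site 12 (G→C), site 13 (C→A), site 18 (A→C), site 19 (T→A), site 23 (T→C).
That gives 8 mismatches out of 26 aligned sites, so the Hamming distance is 8.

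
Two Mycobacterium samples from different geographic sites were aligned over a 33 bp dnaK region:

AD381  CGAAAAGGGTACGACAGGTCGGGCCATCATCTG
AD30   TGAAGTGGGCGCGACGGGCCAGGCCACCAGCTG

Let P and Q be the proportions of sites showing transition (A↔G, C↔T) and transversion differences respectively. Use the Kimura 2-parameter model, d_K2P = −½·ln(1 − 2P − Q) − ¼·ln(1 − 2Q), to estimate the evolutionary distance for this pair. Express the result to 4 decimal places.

0.4265

The sequences differ at positions 1 (C/T, transition), 5 (A/G, transition), 6 (A/T, transversion), 10 (T/C, transition), 11 (A/G, transition), 16 (A/G, transition), 19 (T/C, transition), 21 (G/A, transition), 27 (T/C, transition), 30 (T/G, transversion).
Of the 10 differences, 8 transitions and 2 transversions over 33 sites: P = 8/33 = 0.242424, Q = 2/33 = 0.060606.
d = −0.5·ln(0.454546) − 0.25·ln(0.878788) = −0.5·(-0.788456) − 0.25·(-0.129212) = 0.4265.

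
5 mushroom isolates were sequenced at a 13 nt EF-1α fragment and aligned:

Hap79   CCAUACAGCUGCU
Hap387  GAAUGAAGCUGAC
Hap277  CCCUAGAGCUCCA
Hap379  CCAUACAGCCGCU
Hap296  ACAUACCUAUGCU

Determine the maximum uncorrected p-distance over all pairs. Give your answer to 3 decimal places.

Pairwise Hamming distances:
  Hap79 vs Hap387: 6
  Hap79 vs Hap277: 4
  Hap79 vs Hap379: 1
  Hap79 vs Hap296: 4
  Hap387 vs Hap277: 8
  Hap387 vs Hap379: 7
  Hap387 vs Hap296: 9
  Hap277 vs Hap379: 5
  Hap277 vs Hap296: 8
  Hap379 vs Hap296: 5
The largest is 9 mismatches, between Hap387 and Hap296; p = 9/13 = 0.692.

0.692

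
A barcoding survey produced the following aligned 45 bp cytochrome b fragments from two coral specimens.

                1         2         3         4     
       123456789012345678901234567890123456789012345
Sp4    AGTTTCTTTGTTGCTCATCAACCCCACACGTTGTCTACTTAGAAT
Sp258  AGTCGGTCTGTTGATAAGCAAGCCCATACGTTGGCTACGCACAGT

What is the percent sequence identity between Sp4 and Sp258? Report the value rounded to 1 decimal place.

The sequences differ at positions 4 (T/C), 5 (T/G), 6 (C/G), 8 (T/C), 14 (C/A), 16 (C/A), 18 (T/G), 22 (C/G), 27 (C/T), 34 (T/G), 39 (T/G), 40 (T/C), 42 (G/C), 44 (A/G).
31 of the 45 sites match, so the percent identity is 31/45 × 100 = 68.9%.

68.9%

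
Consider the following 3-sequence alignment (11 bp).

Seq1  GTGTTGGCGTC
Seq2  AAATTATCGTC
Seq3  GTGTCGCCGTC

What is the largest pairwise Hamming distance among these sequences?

Pairwise Hamming distances:
  Seq1 vs Seq2: 5
  Seq1 vs Seq3: 2
  Seq2 vs Seq3: 6
The largest is 6, between Seq2 and Seq3.

6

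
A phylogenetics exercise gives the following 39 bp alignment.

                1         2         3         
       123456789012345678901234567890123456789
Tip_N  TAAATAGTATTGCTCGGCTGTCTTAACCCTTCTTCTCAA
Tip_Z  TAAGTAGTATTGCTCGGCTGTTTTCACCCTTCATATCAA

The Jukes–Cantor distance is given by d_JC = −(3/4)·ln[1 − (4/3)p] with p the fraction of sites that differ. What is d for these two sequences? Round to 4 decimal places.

Mismatches occur at site 4 (A↔G), site 22 (C↔T), site 25 (A↔C), site 33 (T↔A), site 35 (C↔A).
p = 5/39 = 0.128205.
d = −0.75 · ln(1 − (4/3)·0.128205) = −0.75 · ln(0.829060) = −0.75 · (-0.187463) = 0.1406.

0.1406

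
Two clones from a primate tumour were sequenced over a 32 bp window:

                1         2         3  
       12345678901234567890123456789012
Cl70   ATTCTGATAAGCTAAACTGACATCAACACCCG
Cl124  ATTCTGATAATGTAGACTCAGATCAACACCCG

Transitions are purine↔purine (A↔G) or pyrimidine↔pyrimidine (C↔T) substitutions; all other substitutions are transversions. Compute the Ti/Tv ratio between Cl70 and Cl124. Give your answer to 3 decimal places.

The sequences differ at positions 11 (G/T, transversion), 12 (C/G, transversion), 15 (A/G, transition), 19 (G/C, transversion), 21 (C/G, transversion).
Of the 5 differences, 1 transition and 4 transversions, so Ti/Tv = 1/4 = 0.250.

0.250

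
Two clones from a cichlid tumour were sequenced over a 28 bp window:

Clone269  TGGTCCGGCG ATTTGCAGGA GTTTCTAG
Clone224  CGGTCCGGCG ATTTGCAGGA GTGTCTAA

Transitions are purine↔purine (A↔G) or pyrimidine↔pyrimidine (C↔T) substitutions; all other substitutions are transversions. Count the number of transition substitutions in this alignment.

Mismatches occur at site 1 (T↔C, transition), site 23 (T↔G, transversion), site 28 (G↔A, transition).
Of the 3 differences, 2 transitions and 1 transversion, so the answer is 2.

2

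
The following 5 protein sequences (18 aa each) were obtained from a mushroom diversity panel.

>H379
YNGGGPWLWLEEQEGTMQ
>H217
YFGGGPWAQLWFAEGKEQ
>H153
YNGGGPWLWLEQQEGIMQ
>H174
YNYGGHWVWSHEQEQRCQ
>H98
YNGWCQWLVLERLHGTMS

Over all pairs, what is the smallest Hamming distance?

2

Pairwise Hamming distances:
  H379 vs H217: 8
  H379 vs H153: 2
  H379 vs H174: 8
  H379 vs H98: 8
  H217 vs H153: 8
  H217 vs H174: 12
  H217 vs H98: 13
  H153 vs H174: 9
  H153 vs H98: 9
  H174 vs H98: 15
The smallest is 2, between H379 and H153.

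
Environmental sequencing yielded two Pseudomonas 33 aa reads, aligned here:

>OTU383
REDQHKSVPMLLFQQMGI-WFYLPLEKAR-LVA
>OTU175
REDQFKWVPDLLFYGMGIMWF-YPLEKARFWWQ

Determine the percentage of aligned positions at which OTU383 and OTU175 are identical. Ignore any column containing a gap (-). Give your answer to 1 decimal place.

70.0%

Excluding the 3 gap columns leaves 30 comparable sites.
Differing sites — 5:H/F; 7:S/W; 10:M/D; 14:Q/Y; 15:Q/G; 23:L/Y; 31:L/W; 32:V/W; 33:A/Q.
21 of the 30 comparable sites match, so the percent identity is 21/30 × 100 = 70.0%.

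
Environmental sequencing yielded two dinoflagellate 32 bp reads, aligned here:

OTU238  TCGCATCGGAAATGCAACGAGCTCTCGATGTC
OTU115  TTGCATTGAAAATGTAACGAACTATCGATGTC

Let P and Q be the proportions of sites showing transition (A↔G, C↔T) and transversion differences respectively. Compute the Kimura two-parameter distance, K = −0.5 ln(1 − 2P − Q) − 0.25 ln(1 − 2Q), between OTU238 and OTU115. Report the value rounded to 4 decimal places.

The sequences differ at positions 2 (C/T, transition), 7 (C/T, transition), 9 (G/A, transition), 15 (C/T, transition), 21 (G/A, transition), 24 (C/A, transversion).
Of the 6 differences, 5 transitions and 1 transversion over 32 sites: P = 5/32 = 0.156250, Q = 1/32 = 0.031250.
d = −0.5·ln(0.656250) − 0.25·ln(0.937500) = −0.5·(-0.421213) − 0.25·(-0.064539) = 0.2267.

0.2267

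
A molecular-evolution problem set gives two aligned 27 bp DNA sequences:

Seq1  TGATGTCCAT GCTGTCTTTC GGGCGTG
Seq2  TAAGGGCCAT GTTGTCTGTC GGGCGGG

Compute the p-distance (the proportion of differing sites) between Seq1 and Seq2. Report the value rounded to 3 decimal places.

Mismatches occur at site 2 (G→A), site 4 (T→G), site 6 (T→G), site 12 (C→T), site 18 (T→G), site 26 (T→G).
There are 6 differences over 27 sites, so p = 6/27 = 0.222.

0.222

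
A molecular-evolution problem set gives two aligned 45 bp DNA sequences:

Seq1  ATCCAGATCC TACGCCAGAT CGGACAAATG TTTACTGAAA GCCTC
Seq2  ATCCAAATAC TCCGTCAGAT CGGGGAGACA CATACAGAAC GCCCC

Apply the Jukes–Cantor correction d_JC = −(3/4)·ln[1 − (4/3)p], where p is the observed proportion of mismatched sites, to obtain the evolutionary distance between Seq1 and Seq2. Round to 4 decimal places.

Differing sites — 6:G/A; 9:C/A; 12:A/C; 15:C/T; 24:A/G; 25:C/G; 27:A/G; 29:T/C; 30:G/A; 31:T/C; 32:T/A; 36:T/A; 40:A/C; 44:T/C.
p = 14/45 = 0.311111.
d = −0.75 · ln(1 − (4/3)·0.311111) = −0.75 · ln(0.585185) = −0.75 · (-0.535827) = 0.4019.

0.4019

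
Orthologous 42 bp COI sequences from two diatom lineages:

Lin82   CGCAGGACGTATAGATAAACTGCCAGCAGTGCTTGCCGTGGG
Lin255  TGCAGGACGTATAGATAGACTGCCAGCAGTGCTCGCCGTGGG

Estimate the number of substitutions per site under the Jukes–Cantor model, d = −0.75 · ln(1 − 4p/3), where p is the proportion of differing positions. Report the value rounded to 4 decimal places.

0.0751

Mismatches occur at site 1 (C↔T), site 18 (A↔G), site 34 (T↔C).
p = 3/42 = 0.071429.
d = −0.75 · ln(1 − (4/3)·0.071429) = −0.75 · ln(0.904761) = −0.75 · (-0.100084) = 0.0751.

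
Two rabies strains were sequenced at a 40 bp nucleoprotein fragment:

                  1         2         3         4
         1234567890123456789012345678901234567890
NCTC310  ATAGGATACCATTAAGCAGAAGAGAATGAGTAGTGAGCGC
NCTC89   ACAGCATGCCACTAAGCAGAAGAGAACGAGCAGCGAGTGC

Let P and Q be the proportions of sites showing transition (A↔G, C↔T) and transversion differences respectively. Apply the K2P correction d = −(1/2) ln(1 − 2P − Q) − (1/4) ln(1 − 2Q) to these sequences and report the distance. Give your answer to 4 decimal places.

Differing sites — 2:T/C (Ti); 5:G/C (Tv); 8:A/G (Ti); 12:T/C (Ti); 27:T/C (Ti); 31:T/C (Ti); 34:T/C (Ti); 38:C/T (Ti).
Of the 8 differences, 7 transitions and 1 transversion over 40 sites: P = 7/40 = 0.175000, Q = 1/40 = 0.025000.
d = −0.5·ln(0.625000) − 0.25·ln(0.950000) = −0.5·(-0.470004) − 0.25·(-0.051293) = 0.2478.

0.2478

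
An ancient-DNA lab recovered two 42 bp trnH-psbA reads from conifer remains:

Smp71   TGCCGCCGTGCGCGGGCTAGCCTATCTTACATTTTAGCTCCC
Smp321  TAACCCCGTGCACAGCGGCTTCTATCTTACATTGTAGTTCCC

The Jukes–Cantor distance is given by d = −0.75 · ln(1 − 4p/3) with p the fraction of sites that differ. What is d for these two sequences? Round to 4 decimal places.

The sequences differ at positions 2 (G/A), 3 (C/A), 5 (G/C), 12 (G/A), 14 (G/A), 16 (G/C), 17 (C/G), 18 (T/G), 19 (A/C), 20 (G/T), 21 (C/T), 34 (T/G), 38 (C/T).
p = 13/42 = 0.309524.
d = −0.75 · ln(1 − (4/3)·0.309524) = −0.75 · ln(0.587301) = −0.75 · (-0.532218) = 0.3992.

0.3992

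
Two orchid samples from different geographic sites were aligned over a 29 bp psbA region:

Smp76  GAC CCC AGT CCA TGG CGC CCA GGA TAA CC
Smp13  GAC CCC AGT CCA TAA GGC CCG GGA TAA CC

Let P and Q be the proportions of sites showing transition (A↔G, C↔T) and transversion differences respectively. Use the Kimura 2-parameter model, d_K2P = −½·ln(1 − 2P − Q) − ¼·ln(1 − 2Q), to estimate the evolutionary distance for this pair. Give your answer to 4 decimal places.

Mismatches occur at site 14 (G→A, transition), site 15 (G→A, transition), site 16 (C→G, transversion), site 21 (A→G, transition).
Of the 4 differences, 3 transitions and 1 transversion over 29 sites: P = 3/29 = 0.103448, Q = 1/29 = 0.034483.
d = −0.5·ln(0.758621) − 0.25·ln(0.931034) = −0.5·(-0.276253) − 0.25·(-0.071459) = 0.1560.

0.1560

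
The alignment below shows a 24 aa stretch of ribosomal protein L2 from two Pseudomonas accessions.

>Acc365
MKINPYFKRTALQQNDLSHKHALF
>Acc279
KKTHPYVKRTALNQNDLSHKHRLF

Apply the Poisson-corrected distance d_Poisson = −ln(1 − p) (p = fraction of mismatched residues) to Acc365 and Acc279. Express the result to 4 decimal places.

Mismatches occur at site 1 (M/K), site 3 (I/T), site 4 (N/H), site 7 (F/V), site 13 (Q/N), site 22 (A/R).
p = 6/24 = 0.250000.
d = −ln(1 − 0.250000) = −ln(0.750000) = 0.2877.

0.2877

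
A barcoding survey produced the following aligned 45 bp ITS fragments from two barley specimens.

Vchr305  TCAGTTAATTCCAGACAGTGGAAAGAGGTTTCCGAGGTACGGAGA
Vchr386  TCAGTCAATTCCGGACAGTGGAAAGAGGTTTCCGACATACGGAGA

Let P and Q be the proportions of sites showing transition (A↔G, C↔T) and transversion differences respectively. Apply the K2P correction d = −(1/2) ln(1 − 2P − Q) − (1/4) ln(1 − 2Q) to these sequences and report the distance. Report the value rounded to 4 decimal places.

0.0959

Mismatches occur at site 6 (T/C, transition), site 13 (A/G, transition), site 36 (G/C, transversion), site 37 (G/A, transition).
Of the 4 differences, 3 transitions and 1 transversion over 45 sites: P = 3/45 = 0.066667, Q = 1/45 = 0.022222.
d = −0.5·ln(0.844444) − 0.25·ln(0.955556) = −0.5·(-0.169077) − 0.25·(-0.045462) = 0.0959.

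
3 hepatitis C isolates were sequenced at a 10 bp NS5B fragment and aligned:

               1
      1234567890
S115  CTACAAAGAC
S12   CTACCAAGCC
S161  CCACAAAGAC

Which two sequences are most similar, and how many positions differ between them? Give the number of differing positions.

1

Pairwise Hamming distances:
  S115 vs S12: 2
  S115 vs S161: 1
  S12 vs S161: 3
The smallest is 1, between S115 and S161.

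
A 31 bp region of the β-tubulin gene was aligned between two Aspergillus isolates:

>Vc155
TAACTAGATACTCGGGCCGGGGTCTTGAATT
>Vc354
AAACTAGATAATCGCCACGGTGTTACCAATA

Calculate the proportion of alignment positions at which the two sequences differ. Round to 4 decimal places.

The sequences differ at positions 1 (T/A), 11 (C/A), 15 (G/C), 16 (G/C), 17 (C/A), 21 (G/T), 24 (C/T), 25 (T/A), 26 (T/C), 27 (G/C), 31 (T/A).
There are 11 differences over 31 sites, so p = 11/31 = 0.3548.

0.3548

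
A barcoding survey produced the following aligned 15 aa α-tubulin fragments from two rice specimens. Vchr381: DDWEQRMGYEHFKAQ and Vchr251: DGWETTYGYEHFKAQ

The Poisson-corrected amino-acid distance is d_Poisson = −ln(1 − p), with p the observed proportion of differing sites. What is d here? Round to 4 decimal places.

0.3102

Mismatches occur at site 2 (D↔G), site 5 (Q↔T), site 6 (R↔T), site 7 (M↔Y).
p = 4/15 = 0.266667.
d = −ln(1 − 0.266667) = −ln(0.733333) = 0.3102.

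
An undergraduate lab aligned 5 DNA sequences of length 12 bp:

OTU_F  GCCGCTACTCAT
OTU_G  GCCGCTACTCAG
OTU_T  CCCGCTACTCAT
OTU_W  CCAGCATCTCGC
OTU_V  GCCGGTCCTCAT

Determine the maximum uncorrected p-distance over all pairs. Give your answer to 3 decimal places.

0.583

Pairwise Hamming distances:
  OTU_F vs OTU_G: 1
  OTU_F vs OTU_T: 1
  OTU_F vs OTU_W: 6
  OTU_F vs OTU_V: 2
  OTU_G vs OTU_T: 2
  OTU_G vs OTU_W: 6
  OTU_G vs OTU_V: 3
  OTU_T vs OTU_W: 5
  OTU_T vs OTU_V: 3
  OTU_W vs OTU_V: 7
The largest is 7 mismatches, between OTU_W and OTU_V; p = 7/12 = 0.583.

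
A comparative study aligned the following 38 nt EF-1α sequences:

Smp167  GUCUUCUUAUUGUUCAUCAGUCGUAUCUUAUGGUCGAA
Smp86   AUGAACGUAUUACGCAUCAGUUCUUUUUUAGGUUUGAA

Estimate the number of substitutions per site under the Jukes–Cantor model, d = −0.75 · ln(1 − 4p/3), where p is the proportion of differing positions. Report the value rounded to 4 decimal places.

0.5604

The sequences differ at positions 1 (G/A), 3 (C/G), 4 (U/A), 5 (U/A), 7 (U/G), 12 (G/A), 13 (U/C), 14 (U/G), 22 (C/U), 23 (G/C), 25 (A/U), 27 (C/U), 31 (U/G), 33 (G/U), 35 (C/U).
p = 15/38 = 0.394737.
d = −0.75 · ln(1 − (4/3)·0.394737) = −0.75 · ln(0.473684) = −0.75 · (-0.747215) = 0.5604.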